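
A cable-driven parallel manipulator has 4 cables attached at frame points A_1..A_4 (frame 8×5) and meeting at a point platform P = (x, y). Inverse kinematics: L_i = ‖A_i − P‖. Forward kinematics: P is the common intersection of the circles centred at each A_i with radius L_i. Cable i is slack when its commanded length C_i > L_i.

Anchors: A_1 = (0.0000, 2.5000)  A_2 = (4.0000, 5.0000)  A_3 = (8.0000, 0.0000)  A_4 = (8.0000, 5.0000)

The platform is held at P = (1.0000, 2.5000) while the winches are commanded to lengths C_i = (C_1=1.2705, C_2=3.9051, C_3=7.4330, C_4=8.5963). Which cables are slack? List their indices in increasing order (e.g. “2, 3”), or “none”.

cable 1: √((-1.0000)²+(0.0000)²)=1.0000, C_1=1.2705: slack
cable 2: √((3.0000)²+(2.5000)²)=3.9051, C_2=3.9051: taut
cable 3: √((7.0000)²+(-2.5000)²)=7.4330, C_3=7.4330: taut
cable 4: √((7.0000)²+(2.5000)²)=7.4330, C_4=8.5963: slack

1, 4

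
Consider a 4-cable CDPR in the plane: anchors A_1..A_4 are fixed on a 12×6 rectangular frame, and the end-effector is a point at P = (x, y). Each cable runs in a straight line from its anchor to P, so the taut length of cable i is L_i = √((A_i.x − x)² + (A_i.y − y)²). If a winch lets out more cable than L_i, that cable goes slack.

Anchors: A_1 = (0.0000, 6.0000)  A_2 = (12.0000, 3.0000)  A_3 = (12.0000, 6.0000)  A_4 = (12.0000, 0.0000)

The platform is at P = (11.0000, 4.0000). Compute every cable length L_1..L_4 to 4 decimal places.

cable 1: Δx=-11.0000, Δy=2.0000; L_1 = √(Δx²+Δy²) = 11.1803
cable 2: Δx=1.0000, Δy=-1.0000; L_2 = √(Δx²+Δy²) = 1.4142
cable 3: Δx=1.0000, Δy=2.0000; L_3 = √(Δx²+Δy²) = 2.2361
cable 4: Δx=1.0000, Δy=-4.0000; L_4 = √(Δx²+Δy²) = 4.1231

(11.1803, 1.4142, 2.2361, 4.1231)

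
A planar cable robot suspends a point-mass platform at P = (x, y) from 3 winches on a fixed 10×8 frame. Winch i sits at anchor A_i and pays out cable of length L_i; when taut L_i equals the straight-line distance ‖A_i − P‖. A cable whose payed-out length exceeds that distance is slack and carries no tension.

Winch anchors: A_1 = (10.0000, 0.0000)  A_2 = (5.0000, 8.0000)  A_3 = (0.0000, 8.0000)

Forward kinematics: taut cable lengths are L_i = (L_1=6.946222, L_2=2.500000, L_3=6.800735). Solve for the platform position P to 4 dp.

circle eqns → linear via eq_j − eq_1; set c_j = A_j·A_j − L_j²
c_1 = 100.0000+0.0000−48.2500 = 51.7500
10.0000·x − 16.0000·y = c_1−c_2 = -31.0000
20.0000·x − 16.0000·y = c_1−c_3 = 34.0000
solve first two rows → x=6.5000, y=6.0000

(6.5000, 6.0000)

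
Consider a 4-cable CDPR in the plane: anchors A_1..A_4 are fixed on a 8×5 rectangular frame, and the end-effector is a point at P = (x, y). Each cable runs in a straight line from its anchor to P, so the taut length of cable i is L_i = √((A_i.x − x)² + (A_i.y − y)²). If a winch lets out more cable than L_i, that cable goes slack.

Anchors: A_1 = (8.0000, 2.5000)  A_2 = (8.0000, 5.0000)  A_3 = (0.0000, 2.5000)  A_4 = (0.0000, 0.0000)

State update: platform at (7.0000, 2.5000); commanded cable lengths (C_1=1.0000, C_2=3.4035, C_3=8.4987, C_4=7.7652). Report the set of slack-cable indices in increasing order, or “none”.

2, 3, 4

i=1: geometric 1.0000 vs commanded 1.0000 ⇒ taut
i=2: geometric 2.6926 vs commanded 3.4035 ⇒ slack
i=3: geometric 7.0000 vs commanded 8.4987 ⇒ slack
i=4: geometric 7.4330 vs commanded 7.7652 ⇒ slack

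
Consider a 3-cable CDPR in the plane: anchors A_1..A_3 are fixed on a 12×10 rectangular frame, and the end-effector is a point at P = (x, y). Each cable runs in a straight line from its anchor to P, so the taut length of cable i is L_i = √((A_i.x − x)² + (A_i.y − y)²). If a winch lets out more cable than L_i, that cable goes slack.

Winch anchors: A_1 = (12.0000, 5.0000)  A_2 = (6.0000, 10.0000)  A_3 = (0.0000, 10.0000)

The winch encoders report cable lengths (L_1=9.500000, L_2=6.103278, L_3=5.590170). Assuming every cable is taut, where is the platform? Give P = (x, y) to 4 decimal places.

(2.5000, 5.0000)

circle eqns → linear via eq_j − eq_1; set q_j = A_j·A_j − L_j²
q_1 = 144.0000+25.0000−90.2500 = 78.7500
12.0000·x − 10.0000·y = q_1−q_2 = -20.0000
24.0000·x − 10.0000·y = q_1−q_3 = 10.0000
solve first two rows → x=2.5000, y=5.0000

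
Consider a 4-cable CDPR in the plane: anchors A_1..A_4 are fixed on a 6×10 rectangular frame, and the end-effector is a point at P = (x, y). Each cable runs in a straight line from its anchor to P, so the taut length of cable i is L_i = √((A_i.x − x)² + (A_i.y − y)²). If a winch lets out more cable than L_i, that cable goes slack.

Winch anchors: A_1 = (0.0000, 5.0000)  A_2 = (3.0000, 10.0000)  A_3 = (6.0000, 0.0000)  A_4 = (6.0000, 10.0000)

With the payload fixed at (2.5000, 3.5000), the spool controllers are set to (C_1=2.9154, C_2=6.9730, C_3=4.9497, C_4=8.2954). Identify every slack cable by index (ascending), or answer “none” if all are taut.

2, 4

cable 1: L_1 = ‖A_1−P‖ = 2.9155;  C_1 = 2.9154 → taut
cable 2: L_2 = ‖A_2−P‖ = 6.5192;  C_2 = 6.9730 → slack
cable 3: L_3 = ‖A_3−P‖ = 4.9497;  C_3 = 4.9497 → taut
cable 4: L_4 = ‖A_4−P‖ = 7.3824;  C_4 = 8.2954 → slack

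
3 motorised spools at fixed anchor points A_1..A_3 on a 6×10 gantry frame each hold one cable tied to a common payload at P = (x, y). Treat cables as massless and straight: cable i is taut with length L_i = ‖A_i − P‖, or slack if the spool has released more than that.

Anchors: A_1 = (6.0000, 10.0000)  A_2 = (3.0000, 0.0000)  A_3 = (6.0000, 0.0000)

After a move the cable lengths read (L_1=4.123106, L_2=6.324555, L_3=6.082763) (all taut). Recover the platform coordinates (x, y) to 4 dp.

circle eqns → linear via eq_j − eq_1; set k_j = A_j·A_j − L_j²
k_1 = 36.0000+100.0000−17.0000 = 119.0000
6.0000·x + 20.0000·y = k_1−k_2 = 150.0000
0.0000·x + 20.0000·y = k_1−k_3 = 120.0000
solve first two rows → x=5.0000, y=6.0000

(5.0000, 6.0000)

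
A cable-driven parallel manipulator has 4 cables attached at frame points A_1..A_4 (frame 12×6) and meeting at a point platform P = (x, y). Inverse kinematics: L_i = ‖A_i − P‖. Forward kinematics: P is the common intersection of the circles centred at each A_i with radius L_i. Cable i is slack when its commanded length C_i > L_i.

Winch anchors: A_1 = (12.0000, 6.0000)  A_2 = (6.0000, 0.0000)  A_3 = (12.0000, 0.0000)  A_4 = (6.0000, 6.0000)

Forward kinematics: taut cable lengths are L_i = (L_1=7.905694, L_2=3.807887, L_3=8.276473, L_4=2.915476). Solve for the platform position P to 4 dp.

(4.5000, 3.5000)

expand ‖A_i−P‖²=L_i² and subtract eq 1 (c_i ≔ ‖A_i‖²−L_i²)
c_1 = 144.0000+36.0000−62.5000 = 117.5000
eq1−eq2 → [12.0000  12.0000]·P = 96.0000
eq1−eq3 → [0.0000  12.0000]·P = 42.0000
eq1−eq4 → [12.0000  0.0000]·P = 54.0000
2×2 solve → P = (4.5000, 3.5000)
check cable 4: ‖A_4−P‖² = 8.5000 ≈ L_4² = 8.5000 ✓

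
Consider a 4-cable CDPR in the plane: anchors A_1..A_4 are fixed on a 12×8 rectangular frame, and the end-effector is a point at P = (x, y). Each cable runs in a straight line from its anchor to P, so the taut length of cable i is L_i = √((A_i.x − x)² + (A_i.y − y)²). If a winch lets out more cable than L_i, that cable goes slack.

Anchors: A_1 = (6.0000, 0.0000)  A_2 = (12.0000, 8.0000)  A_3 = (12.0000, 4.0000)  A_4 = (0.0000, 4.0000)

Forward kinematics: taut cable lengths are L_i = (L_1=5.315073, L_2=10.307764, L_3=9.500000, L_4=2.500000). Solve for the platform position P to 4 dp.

expand ‖A_i−P‖²=L_i² and subtract eq 1 (c_i ≔ ‖A_i‖²−L_i²)
c_1 = 36.0000+0.0000−28.2500 = 7.7500
eq1−eq2 → [-12.0000  -16.0000]·P = -94.0000
eq1−eq3 → [-12.0000  -8.0000]·P = -62.0000
eq1−eq4 → [12.0000  -8.0000]·P = -2.0000
2×2 solve → P = (2.5000, 4.0000)
check cable 4: ‖A_4−P‖² = 6.2500 ≈ L_4² = 6.2500 ✓

(2.5000, 4.0000)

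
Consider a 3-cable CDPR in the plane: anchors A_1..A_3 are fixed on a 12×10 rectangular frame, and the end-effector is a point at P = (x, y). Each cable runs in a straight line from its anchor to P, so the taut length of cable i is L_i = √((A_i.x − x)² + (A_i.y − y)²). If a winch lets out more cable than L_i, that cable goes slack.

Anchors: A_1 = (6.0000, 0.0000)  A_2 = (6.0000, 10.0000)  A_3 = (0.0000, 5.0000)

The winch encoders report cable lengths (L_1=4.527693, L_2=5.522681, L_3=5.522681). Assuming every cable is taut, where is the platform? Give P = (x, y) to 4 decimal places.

each cable: (A_i−P)·(A_i−P) = L_i²; let q_i = ‖A_i‖²−L_i²
q_1 = 36.0000+0.0000−20.5000 = 15.5000
row 1: 0.0000x − 20.0000y = -90.0000  (q_2=105.5000)
row 2: 12.0000x − 10.0000y = 21.0000  (q_3=-5.5000)
Cramer on rows 1–2 → x = 5.5000, y = 4.5000

(5.5000, 4.5000)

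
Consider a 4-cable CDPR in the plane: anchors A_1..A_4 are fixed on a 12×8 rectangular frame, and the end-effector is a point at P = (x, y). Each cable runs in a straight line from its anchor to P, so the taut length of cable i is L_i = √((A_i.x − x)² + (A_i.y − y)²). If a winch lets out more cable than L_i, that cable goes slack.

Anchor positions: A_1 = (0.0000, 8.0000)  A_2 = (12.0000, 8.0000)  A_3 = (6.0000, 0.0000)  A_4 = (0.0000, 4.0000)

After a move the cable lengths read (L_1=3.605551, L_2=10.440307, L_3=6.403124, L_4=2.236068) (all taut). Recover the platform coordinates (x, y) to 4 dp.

(2.0000, 5.0000)

expand ‖A_i−P‖²=L_i² and subtract eq 1 (c_i ≔ ‖A_i‖²−L_i²)
c_1 = 0.0000+64.0000−13.0000 = 51.0000
eq1−eq2 → [-24.0000  0.0000]·P = -48.0000
eq1−eq3 → [-12.0000  16.0000]·P = 56.0000
eq1−eq4 → [0.0000  8.0000]·P = 40.0000
2×2 solve → P = (2.0000, 5.0000)
check cable 4: ‖A_4−P‖² = 5.0000 ≈ L_4² = 5.0000 ✓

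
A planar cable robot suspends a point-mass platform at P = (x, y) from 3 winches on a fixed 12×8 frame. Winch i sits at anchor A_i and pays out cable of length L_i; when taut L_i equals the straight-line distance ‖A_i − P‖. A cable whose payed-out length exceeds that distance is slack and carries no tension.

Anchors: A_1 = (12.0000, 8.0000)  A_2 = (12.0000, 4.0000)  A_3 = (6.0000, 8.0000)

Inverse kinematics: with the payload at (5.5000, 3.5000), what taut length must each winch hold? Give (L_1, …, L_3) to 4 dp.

(7.9057, 6.5192, 4.5277)

cable 1: Δx=6.5000, Δy=4.5000; L_1 = √(Δx²+Δy²) = 7.9057
cable 2: Δx=6.5000, Δy=0.5000; L_2 = √(Δx²+Δy²) = 6.5192
cable 3: Δx=0.5000, Δy=4.5000; L_3 = √(Δx²+Δy²) = 4.5277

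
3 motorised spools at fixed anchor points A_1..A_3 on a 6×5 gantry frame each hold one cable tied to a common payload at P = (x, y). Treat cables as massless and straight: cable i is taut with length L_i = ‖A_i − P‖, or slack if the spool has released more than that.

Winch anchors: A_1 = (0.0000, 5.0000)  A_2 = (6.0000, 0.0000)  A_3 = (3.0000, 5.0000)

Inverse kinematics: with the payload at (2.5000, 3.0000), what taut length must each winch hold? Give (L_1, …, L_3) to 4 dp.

L_1: Δ = A_1−P = (-2.5000, 2.0000) → ‖Δ‖ = √10.2500 = 3.2016
L_2: Δ = A_2−P = (3.5000, -3.0000) → ‖Δ‖ = √21.2500 = 4.6098
L_3: Δ = A_3−P = (0.5000, 2.0000) → ‖Δ‖ = √4.2500 = 2.0616

(3.2016, 4.6098, 2.0616)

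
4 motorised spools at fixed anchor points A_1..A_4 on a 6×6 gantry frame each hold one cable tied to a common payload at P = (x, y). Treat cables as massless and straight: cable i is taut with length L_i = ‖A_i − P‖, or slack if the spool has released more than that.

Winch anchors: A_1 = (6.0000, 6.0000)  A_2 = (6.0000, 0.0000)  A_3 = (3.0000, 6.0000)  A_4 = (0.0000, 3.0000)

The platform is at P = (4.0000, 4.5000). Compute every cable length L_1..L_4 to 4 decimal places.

cable 1: Δx=2.0000, Δy=1.5000; L_1 = √(Δx²+Δy²) = 2.5000
cable 2: Δx=2.0000, Δy=-4.5000; L_2 = √(Δx²+Δy²) = 4.9244
cable 3: Δx=-1.0000, Δy=1.5000; L_3 = √(Δx²+Δy²) = 1.8028
cable 4: Δx=-4.0000, Δy=-1.5000; L_4 = √(Δx²+Δy²) = 4.2720

(2.5000, 4.9244, 1.8028, 4.2720)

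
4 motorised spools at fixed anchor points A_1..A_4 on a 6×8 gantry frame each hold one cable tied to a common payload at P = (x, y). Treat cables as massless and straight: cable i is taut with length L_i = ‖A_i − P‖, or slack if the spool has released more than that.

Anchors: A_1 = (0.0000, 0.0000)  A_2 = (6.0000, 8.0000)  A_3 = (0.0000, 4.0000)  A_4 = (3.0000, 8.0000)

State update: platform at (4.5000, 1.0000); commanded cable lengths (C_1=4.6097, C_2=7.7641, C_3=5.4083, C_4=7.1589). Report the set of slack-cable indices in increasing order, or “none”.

2

cable 1: √((-4.5000)²+(-1.0000)²)=4.6098, C_1=4.6097: taut
cable 2: √((1.5000)²+(7.0000)²)=7.1589, C_2=7.7641: slack
cable 3: √((-4.5000)²+(3.0000)²)=5.4083, C_3=5.4083: taut
cable 4: √((-1.5000)²+(7.0000)²)=7.1589, C_4=7.1589: taut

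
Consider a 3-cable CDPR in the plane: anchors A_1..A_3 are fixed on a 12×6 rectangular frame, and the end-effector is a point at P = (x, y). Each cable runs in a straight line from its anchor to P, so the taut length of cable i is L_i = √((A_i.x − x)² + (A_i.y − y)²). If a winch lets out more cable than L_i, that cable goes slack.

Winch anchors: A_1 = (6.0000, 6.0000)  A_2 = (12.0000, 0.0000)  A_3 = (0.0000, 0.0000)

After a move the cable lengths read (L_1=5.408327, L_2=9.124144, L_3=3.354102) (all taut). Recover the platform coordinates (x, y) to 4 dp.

expand ‖A_i−P‖²=L_i² and subtract eq 1 (k_i ≔ ‖A_i‖²−L_i²)
k_1 = 36.0000+36.0000−29.2500 = 42.7500
eq1−eq2 → [-12.0000  12.0000]·P = -18.0000
eq1−eq3 → [12.0000  12.0000]·P = 54.0000
2×2 solve → P = (3.0000, 1.5000)

(3.0000, 1.5000)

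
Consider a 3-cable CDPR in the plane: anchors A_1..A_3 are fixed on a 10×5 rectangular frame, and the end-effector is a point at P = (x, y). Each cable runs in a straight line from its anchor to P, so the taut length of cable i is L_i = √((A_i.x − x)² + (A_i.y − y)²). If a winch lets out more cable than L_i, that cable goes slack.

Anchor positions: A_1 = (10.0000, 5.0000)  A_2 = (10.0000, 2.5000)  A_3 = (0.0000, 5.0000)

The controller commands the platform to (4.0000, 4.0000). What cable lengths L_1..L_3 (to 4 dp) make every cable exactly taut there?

(6.0828, 6.1847, 4.1231)

L_1 = √((10.0000−4.0000)² + (5.0000−4.0000)²) = 6.0828
L_2 = √((10.0000−4.0000)² + (2.5000−4.0000)²) = 6.1847
L_3 = √((0.0000−4.0000)² + (5.0000−4.0000)²) = 4.1231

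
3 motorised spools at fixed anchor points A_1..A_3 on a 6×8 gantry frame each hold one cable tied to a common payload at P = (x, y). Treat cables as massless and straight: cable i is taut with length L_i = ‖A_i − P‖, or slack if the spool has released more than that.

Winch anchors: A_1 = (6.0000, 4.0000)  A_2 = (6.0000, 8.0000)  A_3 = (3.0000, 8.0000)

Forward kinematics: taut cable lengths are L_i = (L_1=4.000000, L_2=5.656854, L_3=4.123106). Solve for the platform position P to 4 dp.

(2.0000, 4.0000)

each cable: (A_i−P)·(A_i−P) = L_i²; let c_i = ‖A_i‖²−L_i²
c_1 = 36.0000+16.0000−16.0000 = 36.0000
row 1: 0.0000x − 8.0000y = -32.0000  (c_2=68.0000)
row 2: 6.0000x − 8.0000y = -20.0000  (c_3=56.0000)
Cramer on rows 1–2 → x = 2.0000, y = 4.0000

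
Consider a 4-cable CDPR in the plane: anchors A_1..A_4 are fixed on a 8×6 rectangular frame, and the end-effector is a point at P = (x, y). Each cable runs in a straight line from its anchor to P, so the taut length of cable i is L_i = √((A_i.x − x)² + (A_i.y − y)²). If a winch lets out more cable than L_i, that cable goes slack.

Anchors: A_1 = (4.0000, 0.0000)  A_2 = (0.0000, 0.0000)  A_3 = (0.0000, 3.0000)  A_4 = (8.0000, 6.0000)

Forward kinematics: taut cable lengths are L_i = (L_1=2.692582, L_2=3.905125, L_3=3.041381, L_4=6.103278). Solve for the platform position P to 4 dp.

expand ‖A_i−P‖²=L_i² and subtract eq 1 (q_i ≔ ‖A_i‖²−L_i²)
q_1 = 16.0000+0.0000−7.2500 = 8.7500
eq1−eq2 → [8.0000  0.0000]·P = 24.0000
eq1−eq3 → [8.0000  -6.0000]·P = 9.0000
eq1−eq4 → [-8.0000  -12.0000]·P = -54.0000
2×2 solve → P = (3.0000, 2.5000)
check cable 4: ‖A_4−P‖² = 37.2500 ≈ L_4² = 37.2500 ✓

(3.0000, 2.5000)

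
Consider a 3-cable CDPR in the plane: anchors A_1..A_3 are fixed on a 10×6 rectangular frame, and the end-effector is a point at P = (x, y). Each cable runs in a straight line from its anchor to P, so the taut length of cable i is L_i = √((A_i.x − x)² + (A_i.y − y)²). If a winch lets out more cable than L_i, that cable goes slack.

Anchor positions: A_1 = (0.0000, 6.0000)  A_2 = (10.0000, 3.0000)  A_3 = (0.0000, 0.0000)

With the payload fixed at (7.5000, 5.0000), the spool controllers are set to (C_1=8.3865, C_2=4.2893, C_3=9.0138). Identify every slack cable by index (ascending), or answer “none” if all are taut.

1, 2

cable 1: √((-7.5000)²+(1.0000)²)=7.5664, C_1=8.3865: slack
cable 2: √((2.5000)²+(-2.0000)²)=3.2016, C_2=4.2893: slack
cable 3: √((-7.5000)²+(-5.0000)²)=9.0139, C_3=9.0138: taut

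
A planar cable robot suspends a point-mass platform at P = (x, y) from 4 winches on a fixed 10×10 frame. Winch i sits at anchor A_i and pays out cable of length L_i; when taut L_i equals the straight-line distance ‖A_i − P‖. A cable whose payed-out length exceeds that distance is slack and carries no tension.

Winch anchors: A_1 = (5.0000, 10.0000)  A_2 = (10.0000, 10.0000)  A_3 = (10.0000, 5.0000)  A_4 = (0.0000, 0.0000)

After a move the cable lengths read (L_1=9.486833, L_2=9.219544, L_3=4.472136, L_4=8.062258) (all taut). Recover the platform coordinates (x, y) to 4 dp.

circle eqns → linear via eq_j − eq_1; set c_j = A_j·A_j − L_j²
c_1 = 25.0000+100.0000−90.0000 = 35.0000
-10.0000·x + 0.0000·y = c_1−c_2 = -80.0000
-10.0000·x + 10.0000·y = c_1−c_3 = -70.0000
10.0000·x + 20.0000·y = c_1−c_4 = 100.0000
solve first two rows → x=8.0000, y=1.0000
check cable 4: ‖A_4−P‖² = 65.0000 ≈ L_4² = 65.0000 ✓

(8.0000, 1.0000)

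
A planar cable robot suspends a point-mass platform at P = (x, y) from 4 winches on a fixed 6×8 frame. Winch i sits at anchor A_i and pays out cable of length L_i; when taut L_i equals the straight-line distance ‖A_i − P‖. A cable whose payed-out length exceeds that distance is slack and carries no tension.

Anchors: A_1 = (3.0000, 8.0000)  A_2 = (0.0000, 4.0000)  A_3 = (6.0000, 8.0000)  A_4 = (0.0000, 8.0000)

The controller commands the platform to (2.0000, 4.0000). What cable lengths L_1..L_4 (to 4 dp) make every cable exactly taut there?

L_1: Δ = A_1−P = (1.0000, 4.0000) → ‖Δ‖ = √17.0000 = 4.1231
L_2: Δ = A_2−P = (-2.0000, 0.0000) → ‖Δ‖ = √4.0000 = 2.0000
L_3: Δ = A_3−P = (4.0000, 4.0000) → ‖Δ‖ = √32.0000 = 5.6569
L_4: Δ = A_4−P = (-2.0000, 4.0000) → ‖Δ‖ = √20.0000 = 4.4721

(4.1231, 2.0000, 5.6569, 4.4721)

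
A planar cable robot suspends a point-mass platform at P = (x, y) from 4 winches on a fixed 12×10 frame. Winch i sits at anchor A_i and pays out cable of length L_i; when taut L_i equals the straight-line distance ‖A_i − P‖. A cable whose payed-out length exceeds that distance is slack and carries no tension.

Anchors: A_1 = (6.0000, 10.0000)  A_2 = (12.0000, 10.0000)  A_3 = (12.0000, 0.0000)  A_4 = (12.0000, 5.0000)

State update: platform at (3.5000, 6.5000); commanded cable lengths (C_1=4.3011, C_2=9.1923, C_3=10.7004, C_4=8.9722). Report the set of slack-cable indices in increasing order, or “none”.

4

i=1: geometric 4.3012 vs commanded 4.3011 ⇒ taut
i=2: geometric 9.1924 vs commanded 9.1923 ⇒ taut
i=3: geometric 10.7005 vs commanded 10.7004 ⇒ taut
i=4: geometric 8.6313 vs commanded 8.9722 ⇒ slack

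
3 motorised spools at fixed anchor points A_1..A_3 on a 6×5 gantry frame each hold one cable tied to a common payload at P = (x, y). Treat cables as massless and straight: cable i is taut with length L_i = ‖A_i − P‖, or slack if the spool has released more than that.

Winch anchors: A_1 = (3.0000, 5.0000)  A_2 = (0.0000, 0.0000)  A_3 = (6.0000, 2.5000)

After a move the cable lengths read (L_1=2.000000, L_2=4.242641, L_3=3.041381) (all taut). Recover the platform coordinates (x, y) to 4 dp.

each cable: (A_i−P)·(A_i−P) = L_i²; let k_i = ‖A_i‖²−L_i²
k_1 = 9.0000+25.0000−4.0000 = 30.0000
row 1: 6.0000x + 10.0000y = 48.0000  (k_2=-18.0000)
row 2: -6.0000x + 5.0000y = -3.0000  (k_3=33.0000)
Cramer on rows 1–2 → x = 3.0000, y = 3.0000

(3.0000, 3.0000)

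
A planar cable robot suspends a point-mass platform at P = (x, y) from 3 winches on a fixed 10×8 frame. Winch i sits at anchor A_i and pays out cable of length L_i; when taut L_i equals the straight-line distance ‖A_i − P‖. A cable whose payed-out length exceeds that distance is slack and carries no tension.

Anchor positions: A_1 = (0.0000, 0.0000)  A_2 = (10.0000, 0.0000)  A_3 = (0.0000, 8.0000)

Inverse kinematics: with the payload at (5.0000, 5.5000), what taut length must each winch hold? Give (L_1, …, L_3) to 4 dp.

L_1 = √((0.0000−5.0000)² + (0.0000−5.5000)²) = 7.4330
L_2 = √((10.0000−5.0000)² + (0.0000−5.5000)²) = 7.4330
L_3 = √((0.0000−5.0000)² + (8.0000−5.5000)²) = 5.5902

(7.4330, 7.4330, 5.5902)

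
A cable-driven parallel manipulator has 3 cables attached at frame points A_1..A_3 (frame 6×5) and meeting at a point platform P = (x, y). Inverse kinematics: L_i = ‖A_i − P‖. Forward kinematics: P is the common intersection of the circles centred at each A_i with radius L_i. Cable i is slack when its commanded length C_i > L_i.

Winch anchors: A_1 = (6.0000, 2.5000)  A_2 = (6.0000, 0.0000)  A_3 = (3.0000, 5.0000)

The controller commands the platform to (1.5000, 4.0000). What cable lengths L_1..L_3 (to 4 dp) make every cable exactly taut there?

(4.7434, 6.0208, 1.8028)

L_1 = √((6.0000−1.5000)² + (2.5000−4.0000)²) = 4.7434
L_2 = √((6.0000−1.5000)² + (0.0000−4.0000)²) = 6.0208
L_3 = √((3.0000−1.5000)² + (5.0000−4.0000)²) = 1.8028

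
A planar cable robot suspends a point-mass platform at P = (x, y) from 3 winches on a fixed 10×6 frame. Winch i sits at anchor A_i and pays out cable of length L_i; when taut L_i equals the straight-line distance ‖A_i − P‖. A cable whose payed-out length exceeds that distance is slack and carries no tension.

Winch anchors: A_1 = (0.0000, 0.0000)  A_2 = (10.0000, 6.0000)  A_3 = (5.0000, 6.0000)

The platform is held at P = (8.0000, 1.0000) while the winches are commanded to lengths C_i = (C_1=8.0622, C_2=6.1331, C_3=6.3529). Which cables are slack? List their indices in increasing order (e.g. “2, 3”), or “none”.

i=1: geometric 8.0623 vs commanded 8.0622 ⇒ taut
i=2: geometric 5.3852 vs commanded 6.1331 ⇒ slack
i=3: geometric 5.8310 vs commanded 6.3529 ⇒ slack

2, 3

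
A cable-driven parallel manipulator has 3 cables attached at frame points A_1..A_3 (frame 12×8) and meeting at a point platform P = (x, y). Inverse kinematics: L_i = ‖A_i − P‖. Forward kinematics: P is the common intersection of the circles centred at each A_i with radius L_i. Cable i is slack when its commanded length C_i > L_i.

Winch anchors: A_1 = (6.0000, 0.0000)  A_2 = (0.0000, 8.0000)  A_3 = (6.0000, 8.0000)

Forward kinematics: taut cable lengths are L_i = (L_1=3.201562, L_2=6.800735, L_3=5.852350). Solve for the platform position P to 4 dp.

(4.0000, 2.5000)

each cable: (A_i−P)·(A_i−P) = L_i²; let k_i = ‖A_i‖²−L_i²
k_1 = 36.0000+0.0000−10.2500 = 25.7500
row 1: 12.0000x − 16.0000y = 8.0000  (k_2=17.7500)
row 2: 0.0000x − 16.0000y = -40.0000  (k_3=65.7500)
Cramer on rows 1–2 → x = 4.0000, y = 2.5000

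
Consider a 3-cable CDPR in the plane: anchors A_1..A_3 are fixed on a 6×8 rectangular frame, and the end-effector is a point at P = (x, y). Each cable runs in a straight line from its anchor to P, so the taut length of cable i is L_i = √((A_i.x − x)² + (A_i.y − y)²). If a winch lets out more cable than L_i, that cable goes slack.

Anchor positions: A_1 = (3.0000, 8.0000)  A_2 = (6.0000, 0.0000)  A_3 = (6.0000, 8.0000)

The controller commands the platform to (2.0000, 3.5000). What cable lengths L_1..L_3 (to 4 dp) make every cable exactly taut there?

L_1 = √((3.0000−2.0000)² + (8.0000−3.5000)²) = 4.6098
L_2 = √((6.0000−2.0000)² + (0.0000−3.5000)²) = 5.3151
L_3 = √((6.0000−2.0000)² + (8.0000−3.5000)²) = 6.0208

(4.6098, 5.3151, 6.0208)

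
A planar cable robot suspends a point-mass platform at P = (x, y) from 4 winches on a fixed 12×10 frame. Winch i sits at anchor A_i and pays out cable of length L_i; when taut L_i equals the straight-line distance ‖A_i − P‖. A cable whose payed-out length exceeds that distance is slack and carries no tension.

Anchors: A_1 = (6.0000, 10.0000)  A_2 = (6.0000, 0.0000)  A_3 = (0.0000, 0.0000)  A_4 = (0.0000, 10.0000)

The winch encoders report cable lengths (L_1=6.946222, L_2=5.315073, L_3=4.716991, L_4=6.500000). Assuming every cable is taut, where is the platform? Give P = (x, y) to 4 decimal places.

expand ‖A_i−P‖²=L_i² and subtract eq 1 (k_i ≔ ‖A_i‖²−L_i²)
k_1 = 36.0000+100.0000−48.2500 = 87.7500
eq1−eq2 → [0.0000  20.0000]·P = 80.0000
eq1−eq3 → [12.0000  20.0000]·P = 110.0000
eq1−eq4 → [12.0000  0.0000]·P = 30.0000
2×2 solve → P = (2.5000, 4.0000)
check cable 4: ‖A_4−P‖² = 42.2500 ≈ L_4² = 42.2500 ✓

(2.5000, 4.0000)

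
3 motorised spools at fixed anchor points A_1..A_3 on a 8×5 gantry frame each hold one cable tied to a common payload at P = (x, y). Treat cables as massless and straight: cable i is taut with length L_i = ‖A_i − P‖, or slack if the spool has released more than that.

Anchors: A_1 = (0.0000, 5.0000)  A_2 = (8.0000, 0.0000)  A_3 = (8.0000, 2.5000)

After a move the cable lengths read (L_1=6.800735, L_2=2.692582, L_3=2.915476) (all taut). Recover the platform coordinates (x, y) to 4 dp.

(5.5000, 1.0000)

each cable: (A_i−P)·(A_i−P) = L_i²; let c_i = ‖A_i‖²−L_i²
c_1 = 0.0000+25.0000−46.2500 = -21.2500
row 1: -16.0000x + 10.0000y = -78.0000  (c_2=56.7500)
row 2: -16.0000x + 5.0000y = -83.0000  (c_3=61.7500)
Cramer on rows 1–2 → x = 5.5000, y = 1.0000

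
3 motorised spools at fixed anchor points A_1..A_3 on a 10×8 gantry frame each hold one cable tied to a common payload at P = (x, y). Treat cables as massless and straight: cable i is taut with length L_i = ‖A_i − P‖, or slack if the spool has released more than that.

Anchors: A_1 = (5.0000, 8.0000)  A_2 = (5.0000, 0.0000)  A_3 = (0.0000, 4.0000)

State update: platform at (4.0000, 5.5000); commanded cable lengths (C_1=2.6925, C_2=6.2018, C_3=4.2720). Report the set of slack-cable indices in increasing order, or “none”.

2

i=1: geometric 2.6926 vs commanded 2.6925 ⇒ taut
i=2: geometric 5.5902 vs commanded 6.2018 ⇒ slack
i=3: geometric 4.2720 vs commanded 4.2720 ⇒ taut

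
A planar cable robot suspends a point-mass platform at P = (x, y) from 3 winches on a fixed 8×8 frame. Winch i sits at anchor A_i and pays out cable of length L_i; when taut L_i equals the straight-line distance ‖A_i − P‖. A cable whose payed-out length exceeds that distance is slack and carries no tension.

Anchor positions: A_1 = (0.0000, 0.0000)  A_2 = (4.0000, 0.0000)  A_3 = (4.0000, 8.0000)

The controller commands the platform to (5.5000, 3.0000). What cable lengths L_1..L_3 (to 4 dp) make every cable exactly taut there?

cable 1: Δx=-5.5000, Δy=-3.0000; L_1 = √(Δx²+Δy²) = 6.2650
cable 2: Δx=-1.5000, Δy=-3.0000; L_2 = √(Δx²+Δy²) = 3.3541
cable 3: Δx=-1.5000, Δy=5.0000; L_3 = √(Δx²+Δy²) = 5.2202

(6.2650, 3.3541, 5.2202)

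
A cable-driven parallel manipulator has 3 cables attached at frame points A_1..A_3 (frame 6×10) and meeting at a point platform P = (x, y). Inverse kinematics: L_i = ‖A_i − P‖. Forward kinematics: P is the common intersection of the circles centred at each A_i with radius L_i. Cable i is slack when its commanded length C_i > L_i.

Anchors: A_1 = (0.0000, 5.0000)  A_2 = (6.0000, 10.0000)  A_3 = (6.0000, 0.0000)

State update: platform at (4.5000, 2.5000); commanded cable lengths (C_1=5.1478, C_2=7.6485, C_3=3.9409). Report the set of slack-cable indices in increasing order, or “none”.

i=1: geometric 5.1478 vs commanded 5.1478 ⇒ taut
i=2: geometric 7.6485 vs commanded 7.6485 ⇒ taut
i=3: geometric 2.9155 vs commanded 3.9409 ⇒ slack

3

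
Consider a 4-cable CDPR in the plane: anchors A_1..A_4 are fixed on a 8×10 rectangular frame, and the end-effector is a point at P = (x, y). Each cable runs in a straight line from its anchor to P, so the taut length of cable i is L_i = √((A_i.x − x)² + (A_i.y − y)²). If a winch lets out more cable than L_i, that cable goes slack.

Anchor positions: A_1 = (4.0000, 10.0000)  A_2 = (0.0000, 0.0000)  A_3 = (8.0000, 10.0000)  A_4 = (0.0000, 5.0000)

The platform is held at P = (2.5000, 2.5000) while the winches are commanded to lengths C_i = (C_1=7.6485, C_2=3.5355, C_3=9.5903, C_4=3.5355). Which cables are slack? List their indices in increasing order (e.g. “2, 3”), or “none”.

3

cable 1: √((1.5000)²+(7.5000)²)=7.6485, C_1=7.6485: taut
cable 2: √((-2.5000)²+(-2.5000)²)=3.5355, C_2=3.5355: taut
cable 3: √((5.5000)²+(7.5000)²)=9.3005, C_3=9.5903: slack
cable 4: √((-2.5000)²+(2.5000)²)=3.5355, C_4=3.5355: taut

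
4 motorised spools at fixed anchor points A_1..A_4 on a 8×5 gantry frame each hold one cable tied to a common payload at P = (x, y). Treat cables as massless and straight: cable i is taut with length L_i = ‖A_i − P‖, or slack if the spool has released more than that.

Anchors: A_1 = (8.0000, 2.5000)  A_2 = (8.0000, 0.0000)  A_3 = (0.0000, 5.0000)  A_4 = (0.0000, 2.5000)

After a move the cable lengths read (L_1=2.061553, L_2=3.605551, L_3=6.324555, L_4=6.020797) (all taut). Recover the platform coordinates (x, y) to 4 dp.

(6.0000, 3.0000)

circle eqns → linear via eq_j − eq_1; set k_j = A_j·A_j − L_j²
k_1 = 64.0000+6.2500−4.2500 = 66.0000
0.0000·x + 5.0000·y = k_1−k_2 = 15.0000
16.0000·x − 5.0000·y = k_1−k_3 = 81.0000
16.0000·x + 0.0000·y = k_1−k_4 = 96.0000
solve first two rows → x=6.0000, y=3.0000
check cable 4: ‖A_4−P‖² = 36.2500 ≈ L_4² = 36.2500 ✓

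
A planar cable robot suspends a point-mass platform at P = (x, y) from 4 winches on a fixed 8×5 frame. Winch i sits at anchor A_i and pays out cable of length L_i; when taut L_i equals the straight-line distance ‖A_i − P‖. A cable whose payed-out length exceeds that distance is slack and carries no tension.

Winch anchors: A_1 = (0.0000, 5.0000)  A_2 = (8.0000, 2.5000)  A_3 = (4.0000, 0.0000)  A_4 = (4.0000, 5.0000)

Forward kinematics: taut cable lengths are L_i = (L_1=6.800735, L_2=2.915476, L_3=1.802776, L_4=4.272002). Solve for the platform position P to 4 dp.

(5.5000, 1.0000)

each cable: (A_i−P)·(A_i−P) = L_i²; let k_i = ‖A_i‖²−L_i²
k_1 = 0.0000+25.0000−46.2500 = -21.2500
row 1: -16.0000x + 5.0000y = -83.0000  (k_2=61.7500)
row 2: -8.0000x + 10.0000y = -34.0000  (k_3=12.7500)
row 3: -8.0000x + 0.0000y = -44.0000  (k_4=22.7500)
Cramer on rows 1–2 → x = 5.5000, y = 1.0000
check cable 4: ‖A_4−P‖² = 18.2500 ≈ L_4² = 18.2500 ✓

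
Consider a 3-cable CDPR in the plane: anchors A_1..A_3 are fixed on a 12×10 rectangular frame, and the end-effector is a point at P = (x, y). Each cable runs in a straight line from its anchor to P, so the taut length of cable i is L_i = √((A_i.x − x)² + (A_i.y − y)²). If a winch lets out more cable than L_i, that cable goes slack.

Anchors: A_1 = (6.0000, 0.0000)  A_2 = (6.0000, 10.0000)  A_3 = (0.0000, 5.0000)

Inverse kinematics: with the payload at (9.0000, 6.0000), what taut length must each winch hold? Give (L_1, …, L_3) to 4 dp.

L_1 = √((6.0000−9.0000)² + (0.0000−6.0000)²) = 6.7082
L_2 = √((6.0000−9.0000)² + (10.0000−6.0000)²) = 5.0000
L_3 = √((0.0000−9.0000)² + (5.0000−6.0000)²) = 9.0554

(6.7082, 5.0000, 9.0554)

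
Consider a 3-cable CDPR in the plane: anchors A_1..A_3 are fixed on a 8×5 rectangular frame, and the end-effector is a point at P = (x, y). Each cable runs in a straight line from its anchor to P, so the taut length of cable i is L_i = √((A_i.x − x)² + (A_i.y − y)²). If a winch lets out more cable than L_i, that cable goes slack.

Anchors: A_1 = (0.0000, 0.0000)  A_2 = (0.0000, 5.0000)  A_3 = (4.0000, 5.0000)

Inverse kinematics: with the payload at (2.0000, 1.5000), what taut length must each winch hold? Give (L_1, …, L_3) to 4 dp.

(2.5000, 4.0311, 4.0311)

L_1 = √((0.0000−2.0000)² + (0.0000−1.5000)²) = 2.5000
L_2 = √((0.0000−2.0000)² + (5.0000−1.5000)²) = 4.0311
L_3 = √((4.0000−2.0000)² + (5.0000−1.5000)²) = 4.0311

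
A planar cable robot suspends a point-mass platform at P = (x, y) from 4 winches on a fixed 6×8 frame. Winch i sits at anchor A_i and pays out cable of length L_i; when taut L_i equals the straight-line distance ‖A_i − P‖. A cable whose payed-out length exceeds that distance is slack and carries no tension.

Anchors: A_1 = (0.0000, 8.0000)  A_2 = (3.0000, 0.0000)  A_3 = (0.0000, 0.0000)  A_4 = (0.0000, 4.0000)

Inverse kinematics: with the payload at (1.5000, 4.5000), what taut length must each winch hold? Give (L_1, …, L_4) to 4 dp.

cable 1: Δx=-1.5000, Δy=3.5000; L_1 = √(Δx²+Δy²) = 3.8079
cable 2: Δx=1.5000, Δy=-4.5000; L_2 = √(Δx²+Δy²) = 4.7434
cable 3: Δx=-1.5000, Δy=-4.5000; L_3 = √(Δx²+Δy²) = 4.7434
cable 4: Δx=-1.5000, Δy=-0.5000; L_4 = √(Δx²+Δy²) = 1.5811

(3.8079, 4.7434, 4.7434, 1.5811)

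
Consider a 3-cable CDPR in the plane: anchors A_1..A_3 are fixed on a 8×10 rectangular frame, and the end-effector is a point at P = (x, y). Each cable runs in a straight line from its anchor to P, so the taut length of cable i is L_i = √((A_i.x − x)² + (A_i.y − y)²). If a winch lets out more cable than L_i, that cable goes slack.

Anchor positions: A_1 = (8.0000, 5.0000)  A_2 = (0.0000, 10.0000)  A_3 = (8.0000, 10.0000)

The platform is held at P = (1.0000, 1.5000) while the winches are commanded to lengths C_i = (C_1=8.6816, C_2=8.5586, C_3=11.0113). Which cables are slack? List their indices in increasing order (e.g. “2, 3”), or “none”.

1

i=1: geometric 7.8262 vs commanded 8.6816 ⇒ slack
i=2: geometric 8.5586 vs commanded 8.5586 ⇒ taut
i=3: geometric 11.0114 vs commanded 11.0113 ⇒ taut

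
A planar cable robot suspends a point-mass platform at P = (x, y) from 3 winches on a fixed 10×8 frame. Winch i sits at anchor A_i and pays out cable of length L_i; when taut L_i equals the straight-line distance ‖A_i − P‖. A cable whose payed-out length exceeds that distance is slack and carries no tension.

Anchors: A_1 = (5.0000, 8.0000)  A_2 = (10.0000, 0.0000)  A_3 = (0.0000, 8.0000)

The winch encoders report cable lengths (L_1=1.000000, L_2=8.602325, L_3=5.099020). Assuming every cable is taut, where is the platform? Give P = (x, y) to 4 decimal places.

(5.0000, 7.0000)

each cable: (A_i−P)·(A_i−P) = L_i²; let k_i = ‖A_i‖²−L_i²
k_1 = 25.0000+64.0000−1.0000 = 88.0000
row 1: -10.0000x + 16.0000y = 62.0000  (k_2=26.0000)
row 2: 10.0000x + 0.0000y = 50.0000  (k_3=38.0000)
Cramer on rows 1–2 → x = 5.0000, y = 7.0000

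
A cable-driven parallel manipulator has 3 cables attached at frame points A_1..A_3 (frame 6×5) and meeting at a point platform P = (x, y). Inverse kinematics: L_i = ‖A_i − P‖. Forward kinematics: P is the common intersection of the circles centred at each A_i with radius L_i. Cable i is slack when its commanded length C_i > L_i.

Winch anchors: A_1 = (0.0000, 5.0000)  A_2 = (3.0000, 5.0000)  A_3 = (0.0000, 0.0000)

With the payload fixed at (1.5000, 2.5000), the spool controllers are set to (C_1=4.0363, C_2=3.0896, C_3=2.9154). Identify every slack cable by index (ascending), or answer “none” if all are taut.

cable 1: L_1 = ‖A_1−P‖ = 2.9155;  C_1 = 4.0363 → slack
cable 2: L_2 = ‖A_2−P‖ = 2.9155;  C_2 = 3.0896 → slack
cable 3: L_3 = ‖A_3−P‖ = 2.9155;  C_3 = 2.9154 → taut

1, 2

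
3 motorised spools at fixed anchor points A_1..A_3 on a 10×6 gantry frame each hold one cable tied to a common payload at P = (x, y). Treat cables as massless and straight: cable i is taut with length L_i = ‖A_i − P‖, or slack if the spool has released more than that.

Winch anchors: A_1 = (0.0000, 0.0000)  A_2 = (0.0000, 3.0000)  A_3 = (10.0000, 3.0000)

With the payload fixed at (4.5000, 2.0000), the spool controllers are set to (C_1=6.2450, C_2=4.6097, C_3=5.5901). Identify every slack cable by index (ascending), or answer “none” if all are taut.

1

cable 1: L_1 = ‖A_1−P‖ = 4.9244;  C_1 = 6.2450 → slack
cable 2: L_2 = ‖A_2−P‖ = 4.6098;  C_2 = 4.6097 → taut
cable 3: L_3 = ‖A_3−P‖ = 5.5902;  C_3 = 5.5901 → taut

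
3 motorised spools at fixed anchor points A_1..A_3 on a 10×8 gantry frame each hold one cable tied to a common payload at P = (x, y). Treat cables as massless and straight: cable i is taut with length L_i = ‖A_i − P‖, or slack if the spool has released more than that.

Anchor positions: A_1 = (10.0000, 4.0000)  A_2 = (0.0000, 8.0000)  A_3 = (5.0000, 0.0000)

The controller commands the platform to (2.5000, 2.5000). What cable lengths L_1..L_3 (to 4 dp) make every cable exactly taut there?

(7.6485, 6.0415, 3.5355)

L_1: Δ = A_1−P = (7.5000, 1.5000) → ‖Δ‖ = √58.5000 = 7.6485
L_2: Δ = A_2−P = (-2.5000, 5.5000) → ‖Δ‖ = √36.5000 = 6.0415
L_3: Δ = A_3−P = (2.5000, -2.5000) → ‖Δ‖ = √12.5000 = 3.5355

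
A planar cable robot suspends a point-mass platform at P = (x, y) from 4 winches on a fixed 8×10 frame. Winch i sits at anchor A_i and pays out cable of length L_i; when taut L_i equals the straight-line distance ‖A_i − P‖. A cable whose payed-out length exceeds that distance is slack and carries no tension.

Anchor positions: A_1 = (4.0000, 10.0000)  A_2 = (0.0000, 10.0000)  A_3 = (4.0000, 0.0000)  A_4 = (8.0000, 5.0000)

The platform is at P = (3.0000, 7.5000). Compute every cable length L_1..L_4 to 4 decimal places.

L_1: Δ = A_1−P = (1.0000, 2.5000) → ‖Δ‖ = √7.2500 = 2.6926
L_2: Δ = A_2−P = (-3.0000, 2.5000) → ‖Δ‖ = √15.2500 = 3.9051
L_3: Δ = A_3−P = (1.0000, -7.5000) → ‖Δ‖ = √57.2500 = 7.5664
L_4: Δ = A_4−P = (5.0000, -2.5000) → ‖Δ‖ = √31.2500 = 5.5902

(2.6926, 3.9051, 7.5664, 5.5902)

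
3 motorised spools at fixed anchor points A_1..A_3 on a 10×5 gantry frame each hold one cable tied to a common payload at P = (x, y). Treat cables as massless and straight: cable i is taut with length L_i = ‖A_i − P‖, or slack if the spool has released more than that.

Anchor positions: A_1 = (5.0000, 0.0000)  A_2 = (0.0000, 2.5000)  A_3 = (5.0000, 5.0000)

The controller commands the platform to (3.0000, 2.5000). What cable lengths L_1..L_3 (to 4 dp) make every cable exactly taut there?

L_1: Δ = A_1−P = (2.0000, -2.5000) → ‖Δ‖ = √10.2500 = 3.2016
L_2: Δ = A_2−P = (-3.0000, 0.0000) → ‖Δ‖ = √9.0000 = 3.0000
L_3: Δ = A_3−P = (2.0000, 2.5000) → ‖Δ‖ = √10.2500 = 3.2016

(3.2016, 3.0000, 3.2016)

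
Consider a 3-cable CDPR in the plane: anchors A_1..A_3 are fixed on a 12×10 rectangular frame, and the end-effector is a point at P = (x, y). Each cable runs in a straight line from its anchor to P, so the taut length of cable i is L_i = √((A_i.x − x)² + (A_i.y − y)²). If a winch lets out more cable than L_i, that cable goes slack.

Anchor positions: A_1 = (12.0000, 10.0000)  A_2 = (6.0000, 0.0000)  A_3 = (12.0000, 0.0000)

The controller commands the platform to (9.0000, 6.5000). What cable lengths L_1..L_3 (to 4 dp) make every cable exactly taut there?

(4.6098, 7.1589, 7.1589)

L_1: Δ = A_1−P = (3.0000, 3.5000) → ‖Δ‖ = √21.2500 = 4.6098
L_2: Δ = A_2−P = (-3.0000, -6.5000) → ‖Δ‖ = √51.2500 = 7.1589
L_3: Δ = A_3−P = (3.0000, -6.5000) → ‖Δ‖ = √51.2500 = 7.1589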